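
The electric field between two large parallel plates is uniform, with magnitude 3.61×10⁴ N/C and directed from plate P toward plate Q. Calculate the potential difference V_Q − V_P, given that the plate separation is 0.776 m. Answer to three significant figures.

In a uniform field, potential decreases in the direction of E: ΔV = −E·d for a displacement d parallel to E.
Going from P to Q is a displacement of 0.776 m along the field, so V_Q − V_P = −Ed = -2.80×10⁴ V.

-2.80×10⁴ V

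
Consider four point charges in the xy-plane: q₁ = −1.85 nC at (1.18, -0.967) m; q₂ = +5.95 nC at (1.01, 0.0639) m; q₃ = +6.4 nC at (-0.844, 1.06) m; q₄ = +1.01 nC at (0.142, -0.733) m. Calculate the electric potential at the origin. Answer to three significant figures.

The total potential is the scalar sum of each charge's contribution, V = Σ kqᵢ/rᵢ.
Distances from the field point to each charge: r₁ = 1.53 m, r₂ = 1.01 m, r₃ = 1.35 m, r₄ = 0.747 m.
V = k[(-1.85×10⁻⁹)/(1.53) + (5.95×10⁻⁹)/(1.01) + (6.40×10⁻⁹)/(1.35) + (1.01×10⁻⁹)/(0.747)] = 96.6 V.

96.6 V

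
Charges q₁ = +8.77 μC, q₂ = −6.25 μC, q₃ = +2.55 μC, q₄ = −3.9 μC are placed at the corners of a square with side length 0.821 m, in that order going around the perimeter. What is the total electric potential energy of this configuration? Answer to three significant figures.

-0.896 J

The assembly work is the sum of pairwise potential energies, U = Σ_{i<j} kqᵢqⱼ/rᵢⱼ.
The four side pairs have separation 0.821 m and the two diagonal pairs 1.16 m.
Summing all 6 pair terms gives U = -0.896 J.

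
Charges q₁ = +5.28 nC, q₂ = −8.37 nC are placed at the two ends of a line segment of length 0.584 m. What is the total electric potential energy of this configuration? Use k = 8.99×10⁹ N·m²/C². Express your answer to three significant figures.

-6.80×10⁻⁷ J

The work to assemble the configuration equals its total potential energy, U = Σ kqᵢqⱼ/rᵢⱼ over all pairs.
The separation is r = 0.584 m.
U = (-6.80×10⁻⁷) = -6.80×10⁻⁷ J.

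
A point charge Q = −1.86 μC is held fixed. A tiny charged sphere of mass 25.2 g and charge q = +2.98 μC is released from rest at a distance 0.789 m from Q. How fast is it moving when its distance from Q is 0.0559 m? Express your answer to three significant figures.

8.11 m/s

Only the electrostatic force acts, so mechanical energy is conserved: ½mv² = U₁ − U₂ = kQq(1/r₁ − 1/r₂).
U₁ − U₂ = (8.99×10⁹ N·m²/C²)(-1.86×10⁻⁶ C)(2.98×10⁻⁶ C)(1/0.789 − 1/0.0559) = 0.828 J.
v = √(2·0.828/0.0252) = 8.11 m/s.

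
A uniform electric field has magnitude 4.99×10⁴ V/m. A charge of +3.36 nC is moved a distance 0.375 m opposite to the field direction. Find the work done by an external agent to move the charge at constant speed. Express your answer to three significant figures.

6.29×10⁻⁵ J

The potential change for a displacement 0.375 m opposite to the field direction is ΔV = +Ed = 1.87×10⁴ V.
W_ext = qΔV = 6.29×10⁻⁵ J.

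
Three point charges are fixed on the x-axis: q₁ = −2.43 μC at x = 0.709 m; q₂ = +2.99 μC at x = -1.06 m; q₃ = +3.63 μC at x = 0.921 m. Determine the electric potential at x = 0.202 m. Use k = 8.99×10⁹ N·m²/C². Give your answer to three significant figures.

Electric potential is a scalar, so the contributions from each charge add algebraically: V = Σ kqᵢ/rᵢ.
Distances from the field point to each charge: r₁ = 0.507 m, r₂ = 1.26 m, r₃ = 0.719 m.
V = k[(-2.43×10⁻⁶)/(0.507) + (2.99×10⁻⁶)/(1.26) + (3.63×10⁻⁶)/(0.719)] = 2.36×10⁴ V.

2.36×10⁴ V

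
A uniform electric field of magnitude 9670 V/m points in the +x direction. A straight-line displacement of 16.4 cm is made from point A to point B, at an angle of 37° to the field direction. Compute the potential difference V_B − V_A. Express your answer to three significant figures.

Only the component of displacement along E changes the potential: ΔV = −E·d·cosθ.
ΔV = −(9670 V/m)(0.164 m)cos37° = -1270 V.

-1270 V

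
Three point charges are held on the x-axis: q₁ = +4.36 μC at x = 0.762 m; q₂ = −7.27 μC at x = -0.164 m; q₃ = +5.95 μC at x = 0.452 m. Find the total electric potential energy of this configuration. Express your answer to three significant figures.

The assembly work is the sum of pairwise potential energies, U = Σ_{i<j} kqᵢqⱼ/rᵢⱼ.
Pair separations: r₁₂ = 0.926 m, r₁₃ = 0.310 m, r₂₃ = 0.616 m.
U = (-0.308) + (0.752) + (-0.631) = -0.187 J.

-0.187 J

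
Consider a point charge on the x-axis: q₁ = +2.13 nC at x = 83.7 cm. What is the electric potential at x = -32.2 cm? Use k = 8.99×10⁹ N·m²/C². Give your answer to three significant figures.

16.5 V

Electric potential is a scalar, so the contributions from each charge add algebraically: V = Σ kqᵢ/rᵢ.
V = k[(2.13×10⁻⁹)/(1.16)] = 16.5 V.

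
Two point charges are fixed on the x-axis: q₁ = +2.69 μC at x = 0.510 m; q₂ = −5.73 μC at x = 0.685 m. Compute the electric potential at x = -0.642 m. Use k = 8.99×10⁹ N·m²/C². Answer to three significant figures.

-1.78×10⁴ V

Electric potential is a scalar, so the contributions from each charge add algebraically: V = Σ kqᵢ/rᵢ.
Distances from the field point to each charge: r₁ = 1.15 m, r₂ = 1.33 m.
V = k[(2.69×10⁻⁶)/(1.15) + (-5.73×10⁻⁶)/(1.33)] = -1.78×10⁴ V.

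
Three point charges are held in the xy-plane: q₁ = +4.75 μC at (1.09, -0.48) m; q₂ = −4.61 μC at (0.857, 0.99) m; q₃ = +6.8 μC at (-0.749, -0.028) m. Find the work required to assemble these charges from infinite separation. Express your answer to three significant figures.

-0.127 J

The work to assemble the configuration equals its total potential energy, U = Σ kqᵢqⱼ/rᵢⱼ over all pairs.
Pair separations: r₁₂ = 1.49 m, r₁₃ = 1.89 m, r₂₃ = 1.90 m.
U = (-0.132) + (0.153) + (-0.148) = -0.127 J.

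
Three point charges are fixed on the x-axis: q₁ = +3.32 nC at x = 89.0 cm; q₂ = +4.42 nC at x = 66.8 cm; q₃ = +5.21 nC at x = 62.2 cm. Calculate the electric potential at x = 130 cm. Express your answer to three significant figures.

205 V

The total potential is the scalar sum of each charge's contribution, V = Σ kqᵢ/rᵢ.
Distances from the field point to each charge: r₁ = 0.410 m, r₂ = 0.632 m, r₃ = 0.678 m.
V = k[(3.32×10⁻⁹)/(0.410) + (4.42×10⁻⁹)/(0.632) + (5.21×10⁻⁹)/(0.678)] = 205 V.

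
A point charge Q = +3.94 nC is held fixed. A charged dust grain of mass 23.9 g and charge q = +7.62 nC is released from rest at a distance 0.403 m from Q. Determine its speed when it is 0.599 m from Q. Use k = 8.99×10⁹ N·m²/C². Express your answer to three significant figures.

Only the electrostatic force acts, so mechanical energy is conserved: ½mv² = U₁ − U₂ = kQq(1/r₁ − 1/r₂).
U₁ − U₂ = (8.99×10⁹ N·m²/C²)(3.94×10⁻⁹ C)(7.62×10⁻⁹ C)(1/0.403 − 1/0.599) = 2.19×10⁻⁷ J.
v = √(2·2.19×10⁻⁷/0.0239) = 4.28×10⁻³ m/s.

4.28×10⁻³ m/s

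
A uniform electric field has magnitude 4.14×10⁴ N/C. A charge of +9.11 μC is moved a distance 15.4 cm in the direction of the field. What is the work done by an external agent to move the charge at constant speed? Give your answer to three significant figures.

-0.0581 J

The potential change for a displacement 15.4 cm in the direction of the field is ΔV = −Ed = -6380 V.
W_ext = qΔV = -0.0581 J.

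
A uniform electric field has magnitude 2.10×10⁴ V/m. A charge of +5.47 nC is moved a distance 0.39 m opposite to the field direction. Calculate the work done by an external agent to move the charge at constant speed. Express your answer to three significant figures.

The potential change for a displacement 0.39 m opposite to the field direction is ΔV = +Ed = 8190 V.
W_ext = qΔV = 4.48×10⁻⁵ J.

4.48×10⁻⁵ J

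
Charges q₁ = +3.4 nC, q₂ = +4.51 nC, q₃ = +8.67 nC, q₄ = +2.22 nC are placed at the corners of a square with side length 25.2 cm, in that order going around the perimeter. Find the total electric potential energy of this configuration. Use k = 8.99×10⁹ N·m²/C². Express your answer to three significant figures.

The assembly work is the sum of pairwise potential energies, U = Σ_{i<j} kqᵢqⱼ/rᵢⱼ.
The four side pairs have separation 0.252 m and the two diagonal pairs 0.356 m.
Summing all 6 pair terms gives U = 3.89×10⁻⁶ J.

3.89×10⁻⁶ J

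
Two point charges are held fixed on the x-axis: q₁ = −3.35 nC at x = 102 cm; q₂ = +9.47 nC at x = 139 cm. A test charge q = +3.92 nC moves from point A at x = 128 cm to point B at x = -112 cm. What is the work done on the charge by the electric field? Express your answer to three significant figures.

The work done by the electric force is W_field = −ΔU = −q(V_B − V_A) = q(V_A − V_B).
At A: distances to the source charges are 0.260 m, 0.110 m; V_A = Σ kqᵢ/rᵢ = 658 V.
At B: distances to the source charges are 2.14 m, 2.51 m; V_B = Σ kqᵢ/rᵢ = 19.8 V.
ΔV = V_B − V_A = -638 V.
W_field = −qΔV = −(3.92×10⁻⁹ C)(-638 V) = 2.50×10⁻⁶ J.

2.50×10⁻⁶ J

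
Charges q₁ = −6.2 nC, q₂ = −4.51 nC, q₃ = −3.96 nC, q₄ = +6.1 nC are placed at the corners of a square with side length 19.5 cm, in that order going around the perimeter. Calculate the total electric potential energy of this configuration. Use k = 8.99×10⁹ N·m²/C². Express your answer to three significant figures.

-8.41×10⁻⁷ J

The assembly work is the sum of pairwise potential energies, U = Σ_{i<j} kqᵢqⱼ/rᵢⱼ.
The four side pairs have separation 0.195 m and the two diagonal pairs 0.276 m.
Summing all 6 pair terms gives U = -8.41×10⁻⁷ J.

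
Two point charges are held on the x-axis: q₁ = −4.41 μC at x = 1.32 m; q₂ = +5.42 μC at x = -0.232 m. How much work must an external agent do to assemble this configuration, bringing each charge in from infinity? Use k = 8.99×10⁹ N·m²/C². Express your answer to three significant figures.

The assembly work is the sum of pairwise potential energies, U = Σ_{i<j} kqᵢqⱼ/rᵢⱼ.
Pair separations: r₁₂ = 1.55 m.
U = (-0.138) = -0.138 J.

-0.138 J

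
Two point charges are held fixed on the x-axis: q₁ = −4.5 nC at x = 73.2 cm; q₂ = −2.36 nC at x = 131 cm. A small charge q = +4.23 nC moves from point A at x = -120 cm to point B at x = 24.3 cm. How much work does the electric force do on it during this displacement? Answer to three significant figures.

The work done by the electric force is W_field = −ΔU = −q(V_B − V_A) = q(V_A − V_B).
At A: distances to the source charges are 1.93 m, 2.51 m; V_A = Σ kqᵢ/rᵢ = -29.4 V.
At B: distances to the source charges are 0.489 m, 1.07 m; V_B = Σ kqᵢ/rᵢ = -103 V.
ΔV = V_B − V_A = -73.2 V.
W_field = −qΔV = −(4.23×10⁻⁹ C)(-73.2 V) = 3.10×10⁻⁷ J.

3.10×10⁻⁷ J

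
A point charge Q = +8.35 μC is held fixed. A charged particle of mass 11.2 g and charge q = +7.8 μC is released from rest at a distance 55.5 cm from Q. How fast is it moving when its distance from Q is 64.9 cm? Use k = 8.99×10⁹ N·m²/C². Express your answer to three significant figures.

5.22 m/s

Only the electrostatic force acts, so mechanical energy is conserved: ½mv² = U₁ − U₂ = kQq(1/r₁ − 1/r₂).
U₁ − U₂ = (8.99×10⁹ N·m²/C²)(8.35×10⁻⁶ C)(7.80×10⁻⁶ C)(1/0.555 − 1/0.649) = 0.153 J.
v = √(2·0.153/0.0112) = 5.22 m/s.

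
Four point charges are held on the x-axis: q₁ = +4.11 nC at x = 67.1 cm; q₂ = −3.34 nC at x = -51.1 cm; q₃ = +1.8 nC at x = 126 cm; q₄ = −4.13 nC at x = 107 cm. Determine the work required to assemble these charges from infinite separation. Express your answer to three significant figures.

-6.78×10⁻⁷ J

The work to assemble the configuration equals its total potential energy, U = Σ kqᵢqⱼ/rᵢⱼ over all pairs.
Pair separations: r₁₂ = 1.18 m, r₁₃ = 0.589 m, r₁₄ = 0.399 m, r₂₃ = 1.77 m, r₂₄ = 1.58 m, r₃₄ = 0.190 m.
Summing all 6 pair terms gives U = -6.78×10⁻⁷ J.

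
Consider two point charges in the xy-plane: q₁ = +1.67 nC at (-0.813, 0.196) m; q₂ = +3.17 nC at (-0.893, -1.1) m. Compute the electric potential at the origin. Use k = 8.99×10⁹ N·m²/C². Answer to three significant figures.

38.1 V

The total potential is the scalar sum of each charge's contribution, V = Σ kqᵢ/rᵢ.
Distances from the field point to each charge: r₁ = 0.836 m, r₂ = 1.42 m.
V = k[(1.67×10⁻⁹)/(0.836) + (3.17×10⁻⁹)/(1.42)] = 38.1 V.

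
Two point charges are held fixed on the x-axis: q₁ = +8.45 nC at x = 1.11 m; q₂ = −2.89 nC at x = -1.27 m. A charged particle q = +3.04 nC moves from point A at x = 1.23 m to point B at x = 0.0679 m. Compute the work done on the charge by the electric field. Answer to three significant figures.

1.73×10⁻⁶ J

The work done by the electric force is W_field = −ΔU = −q(V_B − V_A) = q(V_A − V_B).
At A: distances to the source charges are 0.120 m, 2.50 m; V_A = Σ kqᵢ/rᵢ = 623 V.
At B: distances to the source charges are 1.04 m, 1.34 m; V_B = Σ kqᵢ/rᵢ = 53.5 V.
ΔV = V_B − V_A = -569 V.
W_field = −qΔV = −(3.04×10⁻⁹ C)(-569 V) = 1.73×10⁻⁶ J.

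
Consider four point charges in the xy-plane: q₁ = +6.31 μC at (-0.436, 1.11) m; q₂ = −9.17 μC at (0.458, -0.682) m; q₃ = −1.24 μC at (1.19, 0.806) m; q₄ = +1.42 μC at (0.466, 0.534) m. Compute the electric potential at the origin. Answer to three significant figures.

-4.25×10⁴ V

The total potential is the scalar sum of each charge's contribution, V = Σ kqᵢ/rᵢ.
Distances from the field point to each charge: r₁ = 1.19 m, r₂ = 0.822 m, r₃ = 1.44 m, r₄ = 0.709 m.
V = k[(6.31×10⁻⁶)/(1.19) + (-9.17×10⁻⁶)/(0.822) + (-1.24×10⁻⁶)/(1.44) + (1.42×10⁻⁶)/(0.709)] = -4.25×10⁴ V.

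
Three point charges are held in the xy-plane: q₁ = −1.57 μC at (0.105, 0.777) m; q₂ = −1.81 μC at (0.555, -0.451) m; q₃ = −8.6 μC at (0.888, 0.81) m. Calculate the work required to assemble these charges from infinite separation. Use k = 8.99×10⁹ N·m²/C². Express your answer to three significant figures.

0.282 J

The work to assemble the configuration equals its total potential energy, U = Σ kqᵢqⱼ/rᵢⱼ over all pairs.
Pair separations: r₁₂ = 1.31 m, r₁₃ = 0.784 m, r₂₃ = 1.30 m.
U = (0.0195) + (0.155) + (0.107) = 0.282 J.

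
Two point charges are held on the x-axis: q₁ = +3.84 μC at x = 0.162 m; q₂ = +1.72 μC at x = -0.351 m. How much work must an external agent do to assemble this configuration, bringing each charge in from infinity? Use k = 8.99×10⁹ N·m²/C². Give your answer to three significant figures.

0.116 J

The work to assemble the configuration equals its total potential energy, U = Σ kqᵢqⱼ/rᵢⱼ over all pairs.
Pair separations: r₁₂ = 0.513 m.
U = (0.116) = 0.116 J.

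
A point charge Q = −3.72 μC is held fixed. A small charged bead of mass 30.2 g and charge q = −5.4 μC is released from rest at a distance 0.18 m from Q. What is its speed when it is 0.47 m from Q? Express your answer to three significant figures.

Only the electrostatic force acts, so mechanical energy is conserved: ½mv² = U₁ − U₂ = kQq(1/r₁ − 1/r₂).
U₁ − U₂ = (8.99×10⁹ N·m²/C²)(-3.72×10⁻⁶ C)(-5.40×10⁻⁶ C)(1/0.180 − 1/0.470) = 0.619 J.
v = √(2·0.619/0.0302) = 6.40 m/s.

6.40 m/s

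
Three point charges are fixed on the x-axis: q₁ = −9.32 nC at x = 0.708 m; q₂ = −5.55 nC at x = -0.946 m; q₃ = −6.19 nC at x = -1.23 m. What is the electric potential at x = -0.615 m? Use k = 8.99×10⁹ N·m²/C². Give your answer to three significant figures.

-305 V

The total potential is the scalar sum of each charge's contribution, V = Σ kqᵢ/rᵢ.
Distances from the field point to each charge: r₁ = 1.32 m, r₂ = 0.331 m, r₃ = 0.615 m.
V = k[(-9.32×10⁻⁹)/(1.32) + (-5.55×10⁻⁹)/(0.331) + (-6.19×10⁻⁹)/(0.615)] = -305 V.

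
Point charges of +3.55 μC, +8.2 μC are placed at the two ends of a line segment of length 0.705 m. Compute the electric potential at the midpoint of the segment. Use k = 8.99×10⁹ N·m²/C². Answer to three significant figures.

3.00×10⁵ V

Electric potential is a scalar, so the contributions from each charge add algebraically: V = Σ kqᵢ/rᵢ.
Each charge is 0.352 m from the midpoint.
V = k[(3.55×10⁻⁶)/(0.352) + (8.20×10⁻⁶)/(0.352)] = 3.00×10⁵ V.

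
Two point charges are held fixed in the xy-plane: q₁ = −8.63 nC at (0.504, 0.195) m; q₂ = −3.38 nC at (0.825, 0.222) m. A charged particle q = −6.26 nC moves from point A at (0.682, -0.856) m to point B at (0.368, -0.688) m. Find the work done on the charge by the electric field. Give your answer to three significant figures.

The work done by the electric force is W_field = −ΔU = −q(V_B − V_A) = q(V_A − V_B).
At A: distances to the source charges are 1.07 m, 1.09 m; V_A = Σ kqᵢ/rᵢ = -101 V.
At B: distances to the source charges are 0.893 m, 1.02 m; V_B = Σ kqᵢ/rᵢ = -117 V.
ΔV = V_B − V_A = -16.0 V.
W_field = −qΔV = −(-6.26×10⁻⁹ C)(-16.0 V) = -9.99×10⁻⁸ J.

-9.99×10⁻⁸ J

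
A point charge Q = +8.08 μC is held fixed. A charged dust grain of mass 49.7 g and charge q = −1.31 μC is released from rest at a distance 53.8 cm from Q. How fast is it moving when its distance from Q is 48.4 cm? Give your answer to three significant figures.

0.891 m/s

Only the electrostatic force acts, so mechanical energy is conserved: ½mv² = U₁ − U₂ = kQq(1/r₁ − 1/r₂).
U₁ − U₂ = (8.99×10⁹ N·m²/C²)(8.08×10⁻⁶ C)(-1.31×10⁻⁶ C)(1/0.538 − 1/0.484) = 0.0197 J.
v = √(2·0.0197/0.0497) = 0.891 m/s.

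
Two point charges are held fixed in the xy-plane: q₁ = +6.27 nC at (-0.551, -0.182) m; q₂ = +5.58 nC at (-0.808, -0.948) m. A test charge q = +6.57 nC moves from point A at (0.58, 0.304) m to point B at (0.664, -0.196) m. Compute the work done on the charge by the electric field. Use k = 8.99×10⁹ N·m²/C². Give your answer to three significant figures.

-2.70×10⁻⁸ J

The work done by the electric force is W_field = −ΔU = −q(V_B − V_A) = q(V_A − V_B).
At A: distances to the source charges are 1.23 m, 1.87 m; V_A = Σ kqᵢ/rᵢ = 72.6 V.
At B: distances to the source charges are 1.22 m, 1.65 m; V_B = Σ kqᵢ/rᵢ = 76.7 V.
ΔV = V_B − V_A = 4.11 V.
W_field = −qΔV = −(6.57×10⁻⁹ C)(4.11 V) = -2.70×10⁻⁸ J.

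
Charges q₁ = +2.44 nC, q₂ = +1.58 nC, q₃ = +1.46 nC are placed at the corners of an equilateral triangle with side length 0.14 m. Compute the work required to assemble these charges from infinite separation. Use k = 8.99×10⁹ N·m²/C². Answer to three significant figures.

The assembly work is the sum of pairwise potential energies, U = Σ_{i<j} kqᵢqⱼ/rᵢⱼ.
All three pair separations equal the side length, 0.140 m.
U = (2.48×10⁻⁷) + (2.29×10⁻⁷) + (1.48×10⁻⁷) = 6.24×10⁻⁷ J.

6.24×10⁻⁷ J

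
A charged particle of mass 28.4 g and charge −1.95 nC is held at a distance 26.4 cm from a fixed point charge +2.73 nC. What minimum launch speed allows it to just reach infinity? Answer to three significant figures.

3.57×10⁻³ m/s

To just escape, total mechanical energy must reach zero at infinity: ½mv²_min + U = 0, so ½mv²_min = −U = |kQq|/r.
|U| = |kQq|/r = (8.99×10⁹ N·m²/C²)(2.73×10⁻⁹)(1.95×10⁻⁹)/(0.264) = 1.81×10⁻⁷ J.
v_min = √(2|U|/m) = √(2·1.81×10⁻⁷/0.0284) = 3.57×10⁻³ m/s.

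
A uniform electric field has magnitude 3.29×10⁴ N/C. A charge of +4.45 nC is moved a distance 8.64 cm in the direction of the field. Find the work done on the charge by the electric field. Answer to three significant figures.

1.26×10⁻⁵ J

The potential change for a displacement 8.64 cm in the direction of the field is ΔV = −Ed = -2840 V.
W_field = −qΔV = 1.26×10⁻⁵ J.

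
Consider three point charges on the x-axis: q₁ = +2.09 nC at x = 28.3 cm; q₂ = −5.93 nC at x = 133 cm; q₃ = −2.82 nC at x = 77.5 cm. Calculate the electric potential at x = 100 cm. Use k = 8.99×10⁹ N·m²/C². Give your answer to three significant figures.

-248 V

Electric potential is a scalar, so the contributions from each charge add algebraically: V = Σ kqᵢ/rᵢ.
Distances from the field point to each charge: r₁ = 0.717 m, r₂ = 0.330 m, r₃ = 0.225 m.
V = k[(2.09×10⁻⁹)/(0.717) + (-5.93×10⁻⁹)/(0.330) + (-2.82×10⁻⁹)/(0.225)] = -248 V.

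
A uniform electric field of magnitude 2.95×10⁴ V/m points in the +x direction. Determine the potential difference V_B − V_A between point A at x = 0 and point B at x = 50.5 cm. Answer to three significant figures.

In a uniform field, potential decreases in the direction of E: V_B − V_A = −E·Δx.
V_B − V_A = −(2.95×10⁴ V/m)(0.505 m) = -1.49×10⁴ V.

-1.49×10⁴ V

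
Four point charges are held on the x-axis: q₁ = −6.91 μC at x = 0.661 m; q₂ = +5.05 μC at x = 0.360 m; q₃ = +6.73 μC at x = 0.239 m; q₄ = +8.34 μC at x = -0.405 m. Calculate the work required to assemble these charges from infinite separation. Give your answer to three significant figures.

1.28 J

The assembly work is the sum of pairwise potential energies, U = Σ_{i<j} kqᵢqⱼ/rᵢⱼ.
Pair separations: r₁₂ = 0.301 m, r₁₃ = 0.422 m, r₁₄ = 1.07 m, r₂₃ = 0.121 m, r₂₄ = 0.765 m, r₃₄ = 0.644 m.
Summing all 6 pair terms gives U = 1.28 J.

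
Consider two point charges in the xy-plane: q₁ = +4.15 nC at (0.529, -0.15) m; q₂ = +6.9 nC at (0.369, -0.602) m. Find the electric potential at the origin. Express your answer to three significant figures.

Electric potential is a scalar, so the contributions from each charge add algebraically: V = Σ kqᵢ/rᵢ.
Distances from the field point to each charge: r₁ = 0.550 m, r₂ = 0.706 m.
V = k[(4.15×10⁻⁹)/(0.550) + (6.90×10⁻⁹)/(0.706)] = 156 V.

156 V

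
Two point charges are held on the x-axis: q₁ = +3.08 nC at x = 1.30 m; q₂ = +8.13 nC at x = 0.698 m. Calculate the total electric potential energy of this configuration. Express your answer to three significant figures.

3.74×10⁻⁷ J

The work to assemble the configuration equals its total potential energy, U = Σ kqᵢqⱼ/rᵢⱼ over all pairs.
Pair separations: r₁₂ = 0.602 m.
U = (3.74×10⁻⁷) = 3.74×10⁻⁷ J.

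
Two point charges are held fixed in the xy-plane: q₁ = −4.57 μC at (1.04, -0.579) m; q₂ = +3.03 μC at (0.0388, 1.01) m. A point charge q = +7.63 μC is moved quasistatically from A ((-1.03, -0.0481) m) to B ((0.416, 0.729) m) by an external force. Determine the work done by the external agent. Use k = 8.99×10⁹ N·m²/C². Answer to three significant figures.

0.234 J

For quasistatic motion the external work equals the change in potential energy: W_ext = qΔV = q(V_B − V_A).
At A: distances to the source charges are 2.14 m, 1.50 m; V_A = Σ kqᵢ/rᵢ = -1110 V.
At B: distances to the source charges are 1.45 m, 0.470 m; V_B = Σ kqᵢ/rᵢ = 2.96×10⁴ V.
ΔV = V_B − V_A = 3.07×10⁴ V.
W_ext = qΔV = (7.63×10⁻⁶ C)(3.07×10⁴ V) = 0.234 J.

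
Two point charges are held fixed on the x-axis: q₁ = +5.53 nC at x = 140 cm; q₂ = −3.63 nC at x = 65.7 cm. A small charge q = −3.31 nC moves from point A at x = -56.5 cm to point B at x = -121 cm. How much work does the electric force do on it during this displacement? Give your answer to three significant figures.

The work done by the electric force is W_field = −ΔU = −q(V_B − V_A) = q(V_A − V_B).
At A: distances to the source charges are 1.96 m, 1.22 m; V_A = Σ kqᵢ/rᵢ = -1.41 V.
At B: distances to the source charges are 2.61 m, 1.87 m; V_B = Σ kqᵢ/rᵢ = 1.57 V.
ΔV = V_B − V_A = 2.97 V.
W_field = −qΔV = −(-3.31×10⁻⁹ C)(2.97 V) = 9.84×10⁻⁹ J.

9.84×10⁻⁹ J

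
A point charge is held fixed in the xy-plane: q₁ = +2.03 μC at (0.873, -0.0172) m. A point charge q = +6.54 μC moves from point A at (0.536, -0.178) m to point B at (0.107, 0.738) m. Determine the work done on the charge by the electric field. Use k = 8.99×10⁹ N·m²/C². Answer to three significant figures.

0.209 J

The work done by the electric force is W_field = −ΔU = −q(V_B − V_A) = q(V_A − V_B).
At A: distance to the source charge is 0.373 m; V_A = kq₁/r = 4.89×10⁴ V.
At B: distance to the source charge is 1.08 m; V_B = kq₁/r = 1.70×10⁴ V.
ΔV = V_B − V_A = -3.19×10⁴ V.
W_field = −qΔV = −(6.54×10⁻⁶ C)(-3.19×10⁴ V) = 0.209 J.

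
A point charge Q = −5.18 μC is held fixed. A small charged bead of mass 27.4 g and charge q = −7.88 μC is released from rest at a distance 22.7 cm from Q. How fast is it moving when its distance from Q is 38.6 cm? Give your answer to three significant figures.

Only the electrostatic force acts, so mechanical energy is conserved: ½mv² = U₁ − U₂ = kQq(1/r₁ − 1/r₂).
U₁ − U₂ = (8.99×10⁹ N·m²/C²)(-5.18×10⁻⁶ C)(-7.88×10⁻⁶ C)(1/0.227 − 1/0.386) = 0.666 J.
v = √(2·0.666/0.0274) = 6.97 m/s.

6.97 m/s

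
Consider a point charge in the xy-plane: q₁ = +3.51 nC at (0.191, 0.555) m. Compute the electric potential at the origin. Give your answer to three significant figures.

The total potential is the scalar sum of each charge's contribution, V = Σ kqᵢ/rᵢ.
Distances from the field point to each charge: r₁ = 0.587 m.
V = k[(3.51×10⁻⁹)/(0.587)] = 53.8 V.

53.8 V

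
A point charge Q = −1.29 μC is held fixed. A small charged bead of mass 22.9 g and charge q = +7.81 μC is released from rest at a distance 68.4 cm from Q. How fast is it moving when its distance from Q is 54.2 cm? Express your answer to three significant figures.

Only the electrostatic force acts, so mechanical energy is conserved: ½mv² = U₁ − U₂ = kQq(1/r₁ − 1/r₂).
U₁ − U₂ = (8.99×10⁹ N·m²/C²)(-1.29×10⁻⁶ C)(7.81×10⁻⁶ C)(1/0.684 − 1/0.542) = 0.0347 J.
v = √(2·0.0347/0.0229) = 1.74 m/s.

1.74 m/s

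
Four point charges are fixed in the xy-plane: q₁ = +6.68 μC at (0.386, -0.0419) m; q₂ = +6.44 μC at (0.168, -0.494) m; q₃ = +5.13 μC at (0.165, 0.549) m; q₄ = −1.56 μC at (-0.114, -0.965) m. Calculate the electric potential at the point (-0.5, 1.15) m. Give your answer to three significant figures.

1.18×10⁵ V

The total potential is the scalar sum of each charge's contribution, V = Σ kqᵢ/rᵢ.
Distances from the field point to each charge: r₁ = 1.49 m, r₂ = 1.77 m, r₃ = 0.896 m, r₄ = 2.15 m.
V = k[(6.68×10⁻⁶)/(1.49) + (6.44×10⁻⁶)/(1.77) + (5.13×10⁻⁶)/(0.896) + (-1.56×10⁻⁶)/(2.15)] = 1.18×10⁵ V.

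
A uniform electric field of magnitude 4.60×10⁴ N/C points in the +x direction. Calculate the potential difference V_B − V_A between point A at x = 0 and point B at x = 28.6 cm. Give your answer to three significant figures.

-1.32×10⁴ V

In a uniform field, potential decreases in the direction of E: V_B − V_A = −E·Δx.
V_B − V_A = −(4.60×10⁴ V/m)(0.286 m) = -1.32×10⁴ V.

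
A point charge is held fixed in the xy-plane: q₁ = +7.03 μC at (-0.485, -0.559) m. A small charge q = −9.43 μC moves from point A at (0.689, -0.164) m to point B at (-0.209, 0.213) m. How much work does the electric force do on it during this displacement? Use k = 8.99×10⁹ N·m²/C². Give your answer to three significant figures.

The work done by the electric force is W_field = −ΔU = −q(V_B − V_A) = q(V_A − V_B).
At A: distance to the source charge is 1.24 m; V_A = kq₁/r = 5.10×10⁴ V.
At B: distance to the source charge is 0.820 m; V_B = kq₁/r = 7.71×10⁴ V.
ΔV = V_B − V_A = 2.61×10⁴ V.
W_field = −qΔV = −(-9.43×10⁻⁶ C)(2.61×10⁴ V) = 0.246 J.

0.246 J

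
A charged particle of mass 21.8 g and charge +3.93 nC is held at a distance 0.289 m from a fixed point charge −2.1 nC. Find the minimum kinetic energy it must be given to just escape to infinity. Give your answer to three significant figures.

To just escape, total mechanical energy must reach zero at infinity: ½mv²_min + U = 0, so ½mv²_min = −U = |kQq|/r.
|U| = |kQq|/r = (8.99×10⁹ N·m²/C²)(2.10×10⁻⁹)(3.93×10⁻⁹)/(0.289) = 2.57×10⁻⁷ J.

2.57×10⁻⁷ J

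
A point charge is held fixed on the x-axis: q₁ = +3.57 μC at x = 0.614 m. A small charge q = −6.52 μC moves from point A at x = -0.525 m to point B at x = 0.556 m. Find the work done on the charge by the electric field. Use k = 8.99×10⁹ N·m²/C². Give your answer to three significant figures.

3.42 J

The work done by the electric force is W_field = −ΔU = −q(V_B − V_A) = q(V_A − V_B).
At A: distance to the source charge is 1.14 m; V_A = kq₁/r = 2.82×10⁴ V.
At B: distance to the source charge is 0.0580 m; V_B = kq₁/r = 5.53×10⁵ V.
ΔV = V_B − V_A = 5.25×10⁵ V.
W_field = −qΔV = −(-6.52×10⁻⁶ C)(5.25×10⁵ V) = 3.42 J.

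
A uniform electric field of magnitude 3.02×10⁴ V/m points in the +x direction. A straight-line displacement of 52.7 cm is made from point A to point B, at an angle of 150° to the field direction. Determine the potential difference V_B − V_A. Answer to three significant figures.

Only the component of displacement along E changes the potential: ΔV = −E·d·cosθ.
ΔV = −(3.02×10⁴ V/m)(0.527 m)cos150° = 1.38×10⁴ V.

1.38×10⁴ V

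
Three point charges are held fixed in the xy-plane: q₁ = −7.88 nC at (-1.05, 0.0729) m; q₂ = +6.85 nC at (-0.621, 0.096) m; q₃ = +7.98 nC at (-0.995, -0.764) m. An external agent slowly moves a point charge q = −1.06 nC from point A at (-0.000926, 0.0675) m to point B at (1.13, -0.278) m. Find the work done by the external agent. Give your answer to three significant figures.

5.49×10⁻⁸ J

For quasistatic motion the external work equals the change in potential energy: W_ext = qΔV = q(V_B − V_A).
At A: distances to the source charges are 1.05 m, 0.621 m, 1.30 m; V_A = Σ kqᵢ/rᵢ = 87.0 V.
At B: distances to the source charges are 2.21 m, 1.79 m, 2.18 m; V_B = Σ kqᵢ/rᵢ = 35.2 V.
ΔV = V_B − V_A = -51.8 V.
W_ext = qΔV = (-1.06×10⁻⁹ C)(-51.8 V) = 5.49×10⁻⁸ J.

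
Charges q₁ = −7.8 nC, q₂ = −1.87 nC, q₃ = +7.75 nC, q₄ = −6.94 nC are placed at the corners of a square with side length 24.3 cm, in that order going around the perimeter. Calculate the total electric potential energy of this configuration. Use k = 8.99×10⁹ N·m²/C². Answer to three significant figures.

-1.23×10⁻⁶ J

The assembly work is the sum of pairwise potential energies, U = Σ_{i<j} kqᵢqⱼ/rᵢⱼ.
The four side pairs have separation 0.243 m and the two diagonal pairs 0.344 m.
Summing all 6 pair terms gives U = -1.23×10⁻⁶ J.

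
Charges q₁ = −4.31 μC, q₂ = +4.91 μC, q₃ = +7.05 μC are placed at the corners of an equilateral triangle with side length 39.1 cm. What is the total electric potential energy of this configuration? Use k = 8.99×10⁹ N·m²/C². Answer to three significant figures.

-0.389 J

The work to assemble the configuration equals its total potential energy, U = Σ kqᵢqⱼ/rᵢⱼ over all pairs.
All three pair separations equal the side length, 0.391 m.
U = (-0.487) + (-0.699) + (0.796) = -0.389 J.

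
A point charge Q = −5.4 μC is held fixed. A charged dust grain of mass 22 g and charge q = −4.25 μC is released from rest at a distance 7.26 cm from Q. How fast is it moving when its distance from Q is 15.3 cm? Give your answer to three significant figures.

11.7 m/s

Only the electrostatic force acts, so mechanical energy is conserved: ½mv² = U₁ − U₂ = kQq(1/r₁ − 1/r₂).
U₁ − U₂ = (8.99×10⁹ N·m²/C²)(-5.40×10⁻⁶ C)(-4.25×10⁻⁶ C)(1/0.0726 − 1/0.153) = 1.49 J.
v = √(2·1.49/0.0220) = 11.7 m/s.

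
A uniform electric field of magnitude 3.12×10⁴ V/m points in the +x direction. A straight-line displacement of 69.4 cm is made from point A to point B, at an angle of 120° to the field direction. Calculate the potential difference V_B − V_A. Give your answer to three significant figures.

Only the component of displacement along E changes the potential: ΔV = −E·d·cosθ.
ΔV = −(3.12×10⁴ V/m)(0.694 m)cos120° = 1.08×10⁴ V.

1.08×10⁴ V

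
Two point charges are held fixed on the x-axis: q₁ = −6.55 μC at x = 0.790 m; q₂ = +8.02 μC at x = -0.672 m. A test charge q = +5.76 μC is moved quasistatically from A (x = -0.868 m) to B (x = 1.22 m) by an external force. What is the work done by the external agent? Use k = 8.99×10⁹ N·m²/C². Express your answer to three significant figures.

-2.48 J

For quasistatic motion the external work equals the change in potential energy: W_ext = qΔV = q(V_B − V_A).
At A: distances to the source charges are 1.66 m, 0.196 m; V_A = Σ kqᵢ/rᵢ = 3.32×10⁵ V.
At B: distances to the source charges are 0.430 m, 1.89 m; V_B = Σ kqᵢ/rᵢ = -9.88×10⁴ V.
ΔV = V_B − V_A = -4.31×10⁵ V.
W_ext = qΔV = (5.76×10⁻⁶ C)(-4.31×10⁵ V) = -2.48 J.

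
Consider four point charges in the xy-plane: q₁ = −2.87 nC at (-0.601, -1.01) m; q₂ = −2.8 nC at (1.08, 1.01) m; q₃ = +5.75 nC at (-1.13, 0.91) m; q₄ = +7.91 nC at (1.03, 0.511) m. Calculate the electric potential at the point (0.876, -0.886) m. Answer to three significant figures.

The total potential is the scalar sum of each charge's contribution, V = Σ kqᵢ/rᵢ.
Distances from the field point to each charge: r₁ = 1.48 m, r₂ = 1.91 m, r₃ = 2.69 m, r₄ = 1.41 m.
V = k[(-2.87×10⁻⁹)/(1.48) + (-2.80×10⁻⁹)/(1.91) + (5.75×10⁻⁹)/(2.69) + (7.91×10⁻⁹)/(1.41)] = 39.2 V.

39.2 V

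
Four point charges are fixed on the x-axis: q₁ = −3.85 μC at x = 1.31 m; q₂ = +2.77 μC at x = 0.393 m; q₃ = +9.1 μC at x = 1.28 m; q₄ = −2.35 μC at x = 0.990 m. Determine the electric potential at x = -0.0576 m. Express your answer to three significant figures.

The total potential is the scalar sum of each charge's contribution, V = Σ kqᵢ/rᵢ.
Distances from the field point to each charge: r₁ = 1.37 m, r₂ = 0.451 m, r₃ = 1.34 m, r₄ = 1.05 m.
V = k[(-3.85×10⁻⁶)/(1.37) + (2.77×10⁻⁶)/(0.451) + (9.10×10⁻⁶)/(1.34) + (-2.35×10⁻⁶)/(1.05)] = 7.10×10⁴ V.

7.10×10⁴ V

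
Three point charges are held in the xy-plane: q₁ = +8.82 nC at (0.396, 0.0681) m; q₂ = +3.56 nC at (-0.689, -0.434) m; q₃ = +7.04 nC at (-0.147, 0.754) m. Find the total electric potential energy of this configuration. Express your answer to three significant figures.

The work to assemble the configuration equals its total potential energy, U = Σ kqᵢqⱼ/rᵢⱼ over all pairs.
Pair separations: r₁₂ = 1.20 m, r₁₃ = 0.875 m, r₂₃ = 1.31 m.
U = (2.36×10⁻⁷) + (6.38×10⁻⁷) + (1.73×10⁻⁷) = 1.05×10⁻⁶ J.

1.05×10⁻⁶ J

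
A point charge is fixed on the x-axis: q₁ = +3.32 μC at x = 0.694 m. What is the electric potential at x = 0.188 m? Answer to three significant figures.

5.90×10⁴ V

The total potential is the scalar sum of each charge's contribution, V = Σ kqᵢ/rᵢ.
V = k[(3.32×10⁻⁶)/(0.506)] = 5.90×10⁴ V.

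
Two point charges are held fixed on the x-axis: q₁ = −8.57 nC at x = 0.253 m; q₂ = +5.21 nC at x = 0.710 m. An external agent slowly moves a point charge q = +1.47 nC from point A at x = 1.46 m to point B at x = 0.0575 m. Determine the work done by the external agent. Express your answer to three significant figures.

For quasistatic motion the external work equals the change in potential energy: W_ext = qΔV = q(V_B − V_A).
At A: distances to the source charges are 1.21 m, 0.750 m; V_A = Σ kqᵢ/rᵢ = -1.38 V.
At B: distances to the source charges are 0.196 m, 0.652 m; V_B = Σ kqᵢ/rᵢ = -322 V.
ΔV = V_B − V_A = -321 V.
W_ext = qΔV = (1.47×10⁻⁹ C)(-321 V) = -4.72×10⁻⁷ J.

-4.72×10⁻⁷ J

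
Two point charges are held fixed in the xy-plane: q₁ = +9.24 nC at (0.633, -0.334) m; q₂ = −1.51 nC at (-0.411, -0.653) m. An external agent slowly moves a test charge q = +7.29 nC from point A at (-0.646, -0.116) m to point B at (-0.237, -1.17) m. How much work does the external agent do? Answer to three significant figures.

For quasistatic motion the external work equals the change in potential energy: W_ext = qΔV = q(V_B − V_A).
At A: distances to the source charges are 1.30 m, 0.586 m; V_A = Σ kqᵢ/rᵢ = 40.9 V.
At B: distances to the source charges are 1.21 m, 0.545 m; V_B = Σ kqᵢ/rᵢ = 44.0 V.
ΔV = V_B − V_A = 3.10 V.
W_ext = qΔV = (7.29×10⁻⁹ C)(3.10 V) = 2.26×10⁻⁸ J.

2.26×10⁻⁸ J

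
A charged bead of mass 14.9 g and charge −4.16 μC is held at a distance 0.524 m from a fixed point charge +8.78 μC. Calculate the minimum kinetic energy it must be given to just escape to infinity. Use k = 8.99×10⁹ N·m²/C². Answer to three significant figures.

To just escape, total mechanical energy must reach zero at infinity: ½mv²_min + U = 0, so ½mv²_min = −U = |kQq|/r.
|U| = |kQq|/r = (8.99×10⁹ N·m²/C²)(8.78×10⁻⁶)(4.16×10⁻⁶)/(0.524) = 0.627 J.

0.627 J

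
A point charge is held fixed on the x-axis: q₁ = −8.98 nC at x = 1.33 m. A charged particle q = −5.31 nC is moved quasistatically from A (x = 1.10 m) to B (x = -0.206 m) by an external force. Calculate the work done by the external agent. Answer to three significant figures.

For quasistatic motion the external work equals the change in potential energy: W_ext = qΔV = q(V_B − V_A).
At A: distance to the source charge is 0.230 m; V_A = kq₁/r = -351 V.
At B: distance to the source charge is 1.54 m; V_B = kq₁/r = -52.6 V.
ΔV = V_B − V_A = 298 V.
W_ext = qΔV = (-5.31×10⁻⁹ C)(298 V) = -1.58×10⁻⁶ J.

-1.58×10⁻⁶ J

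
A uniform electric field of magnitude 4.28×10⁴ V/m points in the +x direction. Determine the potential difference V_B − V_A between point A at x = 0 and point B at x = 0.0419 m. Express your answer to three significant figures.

In a uniform field, potential decreases in the direction of E: V_B − V_A = −E·Δx.
V_B − V_A = −(4.28×10⁴ V/m)(0.0419 m) = -1790 V.

-1790 V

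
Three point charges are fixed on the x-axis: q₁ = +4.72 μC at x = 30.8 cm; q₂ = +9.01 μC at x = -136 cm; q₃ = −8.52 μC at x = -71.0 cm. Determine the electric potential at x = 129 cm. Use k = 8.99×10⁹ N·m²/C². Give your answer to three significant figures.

The total potential is the scalar sum of each charge's contribution, V = Σ kqᵢ/rᵢ.
Distances from the field point to each charge: r₁ = 0.982 m, r₂ = 2.65 m, r₃ = 2.00 m.
V = k[(4.72×10⁻⁶)/(0.982) + (9.01×10⁻⁶)/(2.65) + (-8.52×10⁻⁶)/(2.00)] = 3.55×10⁴ V.

3.55×10⁴ V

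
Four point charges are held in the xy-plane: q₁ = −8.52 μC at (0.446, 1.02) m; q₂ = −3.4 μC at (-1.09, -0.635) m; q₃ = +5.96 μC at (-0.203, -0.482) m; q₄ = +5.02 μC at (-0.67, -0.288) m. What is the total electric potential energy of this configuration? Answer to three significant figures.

The work to assemble the configuration equals its total potential energy, U = Σ kqᵢqⱼ/rᵢⱼ over all pairs.
Pair separations: r₁₂ = 2.26 m, r₁₃ = 1.64 m, r₁₄ = 1.72 m, r₂₃ = 0.900 m, r₂₄ = 0.545 m, r₃₄ = 0.506 m.
Summing all 6 pair terms gives U = -0.339 J.

-0.339 J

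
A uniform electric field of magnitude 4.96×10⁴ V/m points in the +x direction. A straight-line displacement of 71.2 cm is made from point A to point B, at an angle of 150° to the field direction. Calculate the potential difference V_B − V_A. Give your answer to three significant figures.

Only the component of displacement along E changes the potential: ΔV = −E·d·cosθ.
ΔV = −(4.96×10⁴ V/m)(0.712 m)cos150° = 3.06×10⁴ V.

3.06×10⁴ V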